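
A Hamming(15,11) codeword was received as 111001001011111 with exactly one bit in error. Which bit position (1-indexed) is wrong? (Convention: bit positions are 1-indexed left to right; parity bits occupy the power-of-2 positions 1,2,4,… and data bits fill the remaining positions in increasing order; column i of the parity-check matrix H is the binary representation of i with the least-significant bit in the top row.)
Syndrome s = H · r^T (mod 2), r = 111001001011111:
  s[0] = (101010101010101)·(111001001011111) mod 2 = 1+0+1+0+0+0+0+0+1+0+1+0+1+0+1 mod 2 = 0
  s[1] = (011001100110011)·(111001001011111) mod 2 = 0+1+1+0+0+1+0+0+0+0+1+0+0+1+1 mod 2 = 0
  s[2] = (000111100001111)·(111001001011111) mod 2 = 0+0+0+0+0+1+0+0+0+0+0+1+1+1+1 mod 2 = 1
  s[3] = (000000011111111)·(111001001011111) mod 2 = 0+0+0+0+0+0+0+0+1+0+1+1+1+1+1 mod 2 = 0
Syndrome = 0010
Column i of H is the binary representation of i, so the syndrome is the binary index of the flipped bit.
Read s = 0010 with s[0] as LSB: 0·2^0 + 0·2^1 + 1·2^2 + 0·2^3 = 4.
Error is at bit position 4.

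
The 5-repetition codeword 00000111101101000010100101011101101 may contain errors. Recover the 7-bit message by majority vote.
Split into 5-bit blocks and majority-vote each:
  block 1 = 00000: 0 ones, 5 zeros → 0
  block 2 = 11110: 4 ones, 1 zeros → 1
  block 3 = 11010: 3 ones, 2 zeros → 1
  block 4 = 00010: 1 ones, 4 zeros → 0
  block 5 = 10010: 2 ones, 3 zeros → 0
  block 6 = 10111: 4 ones, 1 zeros → 1
  block 7 = 01101: 3 ones, 2 zeros → 1
Decoded = 0110011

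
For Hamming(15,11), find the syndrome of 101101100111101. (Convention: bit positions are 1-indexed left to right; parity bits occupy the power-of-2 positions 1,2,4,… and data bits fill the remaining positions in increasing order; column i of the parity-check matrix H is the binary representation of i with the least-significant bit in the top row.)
Syndrome s = H · r^T (mod 2), r = 101101100111101:
  s[0] = (101010101010101)·(101101100111101) mod 2 = 1+0+1+0+0+0+1+0+0+0+1+0+1+0+1 mod 2 = 0
  s[1] = (011001100110011)·(101101100111101) mod 2 = 0+0+1+0+0+1+1+0+0+1+1+0+0+0+1 mod 2 = 0
  s[2] = (000111100001111)·(101101100111101) mod 2 = 0+0+0+1+0+1+1+0+0+0+0+1+1+0+1 mod 2 = 0
  s[3] = (000000011111111)·(101101100111101) mod 2 = 0+0+0+0+0+0+0+0+0+1+1+1+1+0+1 mod 2 = 1
Syndrome = 0001
Non-zero syndrome: error at position 8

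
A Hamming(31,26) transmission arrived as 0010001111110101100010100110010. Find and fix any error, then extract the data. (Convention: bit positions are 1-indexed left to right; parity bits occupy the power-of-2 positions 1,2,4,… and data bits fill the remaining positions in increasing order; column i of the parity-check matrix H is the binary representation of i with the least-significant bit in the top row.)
Syndrome s = H · r^T (mod 2), r = 0010001111110101100010100110010:
  s[0] = (1010101010101010101010101010101)·(0010001111110101100010100110010) mod 2 = 0+0+1+0+0+0+1+0+1+0+1+0+0+0+0+0+1+0+0+0+1+0+1+0+0+0+1+0+0+0+0 mod 2 = 0
  s[1] = (0110011001100110011001100110011)·(0010001111110101100010100110010) mod 2 = 0+0+1+0+0+0+1+0+0+1+1+0+0+1+0+0+0+0+0+0+0+0+1+0+0+1+1+0+0+1+0 mod 2 = 1
  s[2] = (0001111000011110000111100001111)·(0010001111110101100010100110010) mod 2 = 0+0+0+0+0+0+1+0+0+0+0+1+0+1+0+0+0+0+0+0+1+0+1+0+0+0+0+0+0+1+0 mod 2 = 0
  s[3] = (0000000111111110000000011111111)·(0010001111110101100010100110010) mod 2 = 0+0+0+0+0+0+0+1+1+1+1+1+0+1+0+0+0+0+0+0+0+0+0+0+0+1+1+0+0+1+0 mod 2 = 1
  s[4] = (0000000000000001111111111111111)·(0010001111110101100010100110010) mod 2 = 0+0+0+0+0+0+0+0+0+0+0+0+0+0+0+1+1+0+0+0+1+0+1+0+0+1+1+0+0+1+0 mod 2 = 1
Syndrome = 01011
Column 26 of H equals this syndrome → error at bit 26 (1-indexed).
Flip bit 26: 0010001111110101100010100110010 → 0010001111110101100010100010010
Extract data bits at positions {3,5,6,7,9,10,11,12,13,14,15,17,18,19,20,21,22,23,24,25,26,27,28,29,30,31}: 10011111010100010100010010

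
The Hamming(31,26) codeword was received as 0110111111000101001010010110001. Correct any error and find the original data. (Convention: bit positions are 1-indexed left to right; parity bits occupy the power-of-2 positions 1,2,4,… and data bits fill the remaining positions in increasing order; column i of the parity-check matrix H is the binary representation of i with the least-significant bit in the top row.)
Syndrome s = H · r^T (mod 2), r = 0110111111000101001010010110001:
  s[0] = (1010101010101010101010101010101)·(0110111111000101001010010110001) mod 2 = 0+0+1+0+1+0+1+0+1+0+0+0+0+0+0+0+0+0+1+0+1+0+0+0+0+0+1+0+0+0+1 mod 2 = 0
  s[1] = (0110011001100110011001100110011)·(0110111111000101001010010110001) mod 2 = 0+1+1+0+0+1+1+0+0+1+0+0+0+1+0+0+0+0+1+0+0+0+0+0+0+1+1+0+0+0+1 mod 2 = 0
  s[2] = (0001111000011110000111100001111)·(0110111111000101001010010110001) mod 2 = 0+0+0+0+1+1+1+0+0+0+0+0+0+1+0+0+0+0+0+0+1+0+0+0+0+0+0+0+0+0+1 mod 2 = 0
  s[3] = (0000000111111110000000011111111)·(0110111111000101001010010110001) mod 2 = 0+0+0+0+0+0+0+1+1+1+0+0+0+1+0+0+0+0+0+0+0+0+0+1+0+1+1+0+0+0+1 mod 2 = 0
  s[4] = (0000000000000001111111111111111)·(0110111111000101001010010110001) mod 2 = 0+0+0+0+0+0+0+0+0+0+0+0+0+0+0+1+0+0+1+0+1+0+0+1+0+1+1+0+0+0+1 mod 2 = 1
Syndrome = 00001
Column 16 of H equals this syndrome → error at bit 16 (1-indexed).
Flip bit 16: 0110111111000101001010010110001 → 0110111111000100001010010110001
Extract data bits at positions {3,5,6,7,9,10,11,12,13,14,15,17,18,19,20,21,22,23,24,25,26,27,28,29,30,31}: 11111100010001010010110001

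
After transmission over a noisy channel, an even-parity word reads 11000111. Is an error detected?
Sum of received bits: 1+1+0+0+0+1+1+1 = 5; 5 mod 2 = 1. Result is 1 ≠ 0 → error detected.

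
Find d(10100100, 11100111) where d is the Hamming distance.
XOR = 01000011, count of 1s = 3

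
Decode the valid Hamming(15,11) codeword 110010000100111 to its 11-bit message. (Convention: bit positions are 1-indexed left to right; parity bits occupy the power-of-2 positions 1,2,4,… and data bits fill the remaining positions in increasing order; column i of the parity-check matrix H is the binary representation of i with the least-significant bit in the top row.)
Parity bits occupy power-of-2 positions; data bits are at positions {3,5,6,7,9,10,11,12,13,14,15} (1-indexed).
Extract: c[3]=0 c[5]=1 c[6]=0 c[7]=0 c[9]=0 c[10]=1 c[11]=0 c[12]=0 c[13]=1 c[14]=1 c[15]=1
Data = 01000100111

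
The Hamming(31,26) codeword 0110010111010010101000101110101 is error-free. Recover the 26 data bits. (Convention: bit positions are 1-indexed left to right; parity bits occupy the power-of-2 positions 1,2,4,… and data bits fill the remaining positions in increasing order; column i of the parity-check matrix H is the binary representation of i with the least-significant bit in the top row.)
Parity bits occupy power-of-2 positions; data bits are at positions {3,5,6,7,9,10,11,12,13,14,15,17,18,19,20,21,22,23,24,25,26,27,28,29,30,31} (1-indexed).
Extract: c[3]=1 c[5]=0 c[6]=1 c[7]=0 c[9]=1 c[10]=1 c[11]=0 c[12]=1 c[13]=0 c[14]=0 c[15]=1 c[17]=1 c[18]=0 c[19]=1 c[20]=0 c[21]=0 c[22]=0 c[23]=1 c[24]=0 c[25]=1 c[26]=1 c[27]=1 c[28]=0 c[29]=1 c[30]=0 c[31]=1
Data = 10101101001101000101110101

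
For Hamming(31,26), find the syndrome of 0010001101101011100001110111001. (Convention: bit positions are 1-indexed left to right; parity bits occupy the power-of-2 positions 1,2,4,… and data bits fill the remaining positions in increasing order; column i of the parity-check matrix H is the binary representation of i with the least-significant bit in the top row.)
Syndrome s = H · r^T (mod 2), r = 0010001101101011100001110111001:
  s[0] = (1010101010101010101010101010101)·(0010001101101011100001110111001) mod 2 = 0+0+1+0+0+0+1+0+0+0+1+0+1+0+1+0+1+0+0+0+0+0+1+0+0+0+1+0+0+0+1 mod 2 = 1
  s[1] = (0110011001100110011001100110011)·(0010001101101011100001110111001) mod 2 = 0+0+1+0+0+0+1+0+0+1+1+0+0+0+1+0+0+0+0+0+0+1+1+0+0+1+1+0+0+0+1 mod 2 = 0
  s[2] = (0001111000011110000111100001111)·(0010001101101011100001110111001) mod 2 = 0+0+0+0+0+0+1+0+0+0+0+0+1+0+1+0+0+0+0+0+0+1+1+0+0+0+0+1+0+0+1 mod 2 = 1
  s[3] = (0000000111111110000000011111111)·(0010001101101011100001110111001) mod 2 = 0+0+0+0+0+0+0+1+0+1+1+0+1+0+1+0+0+0+0+0+0+0+0+1+0+1+1+1+0+0+1 mod 2 = 0
  s[4] = (0000000000000001111111111111111)·(0010001101101011100001110111001) mod 2 = 0+0+0+0+0+0+0+0+0+0+0+0+0+0+0+1+1+0+0+0+0+1+1+1+0+1+1+1+0+0+1 mod 2 = 1
Syndrome = 10101
Non-zero syndrome: error at position 21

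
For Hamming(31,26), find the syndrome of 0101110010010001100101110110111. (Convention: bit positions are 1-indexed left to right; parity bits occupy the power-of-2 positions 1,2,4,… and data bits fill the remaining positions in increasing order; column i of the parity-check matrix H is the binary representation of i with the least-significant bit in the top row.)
Syndrome s = H · r^T (mod 2), r = 0101110010010001100101110110111:
  s[0] = (1010101010101010101010101010101)·(0101110010010001100101110110111) mod 2 = 0+0+0+0+1+0+0+0+1+0+0+0+0+0+0+0+1+0+0+0+0+0+1+0+0+0+1+0+1+0+1 mod 2 = 1
  s[1] = (0110011001100110011001100110011)·(0101110010010001100101110110111) mod 2 = 0+1+0+0+0+1+0+0+0+0+0+0+0+0+0+0+0+0+0+0+0+1+1+0+0+1+1+0+0+1+1 mod 2 = 0
  s[2] = (0001111000011110000111100001111)·(0101110010010001100101110110111) mod 2 = 0+0+0+1+1+1+0+0+0+0+0+1+0+0+0+0+0+0+0+1+0+1+1+0+0+0+0+0+1+1+1 mod 2 = 0
  s[3] = (0000000111111110000000011111111)·(0101110010010001100101110110111) mod 2 = 0+0+0+0+0+0+0+0+1+0+0+1+0+0+0+0+0+0+0+0+0+0+0+1+0+1+1+0+1+1+1 mod 2 = 0
  s[4] = (0000000000000001111111111111111)·(0101110010010001100101110110111) mod 2 = 0+0+0+0+0+0+0+0+0+0+0+0+0+0+0+1+1+0+0+1+0+1+1+1+0+1+1+0+1+1+1 mod 2 = 1
Syndrome = 10001
Non-zero syndrome: error at position 17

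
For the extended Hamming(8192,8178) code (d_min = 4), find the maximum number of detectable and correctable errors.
Detection only: up to d_min − 1 = 3 errors.
Correction: up to ⌊(d_min − 1)/2⌋ = ⌊3/2⌋ = 1 errors.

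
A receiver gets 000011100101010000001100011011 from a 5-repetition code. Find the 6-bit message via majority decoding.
Split into 5-bit blocks and majority-vote each:
  block 1 = 00001: 1 ones, 4 zeros → 0
  block 2 = 11001: 3 ones, 2 zeros → 1
  block 3 = 01010: 2 ones, 3 zeros → 0
  block 4 = 00000: 0 ones, 5 zeros → 0
  block 5 = 11000: 2 ones, 3 zeros → 0
  block 6 = 11011: 4 ones, 1 zeros → 1
Decoded = 010001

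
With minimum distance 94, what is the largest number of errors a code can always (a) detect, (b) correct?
(a) Detection requires d_min ≥ e+1, so e ≤ d_min − 1 = 93.
(b) Correction requires d_min ≥ 2t+1, so t ≤ ⌊(d_min − 1)/2⌋ = ⌊93/2⌋ = 46.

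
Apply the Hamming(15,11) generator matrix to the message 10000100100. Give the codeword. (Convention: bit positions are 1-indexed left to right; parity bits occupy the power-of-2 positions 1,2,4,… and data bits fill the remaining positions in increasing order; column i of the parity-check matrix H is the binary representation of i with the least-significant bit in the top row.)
Codeword c = d · G (mod 2), d = 10000100100:
  c[0] = d·G[:,0] = (10000100100)·(11011010101) mod 2 = 1+0+0+0+0+0+0+0+1+0+0 mod 2 = 0
  c[1] = d·G[:,1] = (10000100100)·(10110110011) mod 2 = 1+0+0+0+0+1+0+0+0+0+0 mod 2 = 0
  c[2] = d·G[:,2] = (10000100100)·(10000000000) mod 2 = 1+0+0+0+0+0+0+0+0+0+0 mod 2 = 1
  c[3] = d·G[:,3] = (10000100100)·(01110001111) mod 2 = 0+0+0+0+0+0+0+0+1+0+0 mod 2 = 1
  c[4] = d·G[:,4] = (10000100100)·(01000000000) mod 2 = 0+0+0+0+0+0+0+0+0+0+0 mod 2 = 0
  c[5] = d·G[:,5] = (10000100100)·(00100000000) mod 2 = 0+0+0+0+0+0+0+0+0+0+0 mod 2 = 0
  c[6] = d·G[:,6] = (10000100100)·(00010000000) mod 2 = 0+0+0+0+0+0+0+0+0+0+0 mod 2 = 0
  c[7] = d·G[:,7] = (10000100100)·(00001111111) mod 2 = 0+0+0+0+0+1+0+0+1+0+0 mod 2 = 0
  c[8] = d·G[:,8] = (10000100100)·(00001000000) mod 2 = 0+0+0+0+0+0+0+0+0+0+0 mod 2 = 0
  c[9] = d·G[:,9] = (10000100100)·(00000100000) mod 2 = 0+0+0+0+0+1+0+0+0+0+0 mod 2 = 1
  c[10] = d·G[:,10] = (10000100100)·(00000010000) mod 2 = 0+0+0+0+0+0+0+0+0+0+0 mod 2 = 0
  c[11] = d·G[:,11] = (10000100100)·(00000001000) mod 2 = 0+0+0+0+0+0+0+0+0+0+0 mod 2 = 0
  c[12] = d·G[:,12] = (10000100100)·(00000000100) mod 2 = 0+0+0+0+0+0+0+0+1+0+0 mod 2 = 1
  c[13] = d·G[:,13] = (10000100100)·(00000000010) mod 2 = 0+0+0+0+0+0+0+0+0+0+0 mod 2 = 0
  c[14] = d·G[:,14] = (10000100100)·(00000000001) mod 2 = 0+0+0+0+0+0+0+0+0+0+0 mod 2 = 0
Codeword = 001100000100100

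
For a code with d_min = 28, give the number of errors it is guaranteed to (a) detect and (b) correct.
(a) Detection requires d_min ≥ e+1, so e ≤ d_min − 1 = 27.
(b) Correction requires d_min ≥ 2t+1, so t ≤ ⌊(d_min − 1)/2⌋ = ⌊27/2⌋ = 13.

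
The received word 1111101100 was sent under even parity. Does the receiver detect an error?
Sum of received bits: 1+1+1+1+1+0+1+1+0+0 = 7; 7 mod 2 = 1. Result is 1 ≠ 0 → error detected.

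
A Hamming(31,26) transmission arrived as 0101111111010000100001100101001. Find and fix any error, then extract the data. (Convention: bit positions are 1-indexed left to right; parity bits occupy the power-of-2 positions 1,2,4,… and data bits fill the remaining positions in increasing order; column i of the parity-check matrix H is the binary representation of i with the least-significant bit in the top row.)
Syndrome s = H · r^T (mod 2), r = 0101111111010000100001100101001:
  s[0] = (1010101010101010101010101010101)·(0101111111010000100001100101001) mod 2 = 0+0+0+0+1+0+1+0+1+0+0+0+0+0+0+0+1+0+0+0+0+0+1+0+0+0+0+0+0+0+1 mod 2 = 0
  s[1] = (0110011001100110011001100110011)·(0101111111010000100001100101001) mod 2 = 0+1+0+0+0+1+1+0+0+1+0+0+0+0+0+0+0+0+0+0+0+1+1+0+0+1+0+0+0+0+1 mod 2 = 0
  s[2] = (0001111000011110000111100001111)·(0101111111010000100001100101001) mod 2 = 0+0+0+1+1+1+1+0+0+0+0+1+0+0+0+0+0+0+0+0+0+1+1+0+0+0+0+1+0+0+1 mod 2 = 1
  s[3] = (0000000111111110000000011111111)·(0101111111010000100001100101001) mod 2 = 0+0+0+0+0+0+0+1+1+1+0+1+0+0+0+0+0+0+0+0+0+0+0+0+0+1+0+1+0+0+1 mod 2 = 1
  s[4] = (0000000000000001111111111111111)·(0101111111010000100001100101001) mod 2 = 0+0+0+0+0+0+0+0+0+0+0+0+0+0+0+0+1+0+0+0+0+1+1+0+0+1+0+1+0+0+1 mod 2 = 0
Syndrome = 00110
Column 12 of H equals this syndrome → error at bit 12 (1-indexed).
Flip bit 12: 0101111111010000100001100101001 → 0101111111000000100001100101001
Extract data bits at positions {3,5,6,7,9,10,11,12,13,14,15,17,18,19,20,21,22,23,24,25,26,27,28,29,30,31}: 01111100000100001100101001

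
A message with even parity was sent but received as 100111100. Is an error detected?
Sum of received bits: 1+0+0+1+1+1+1+0+0 = 5; 5 mod 2 = 1. Result is 1 ≠ 0 → error detected.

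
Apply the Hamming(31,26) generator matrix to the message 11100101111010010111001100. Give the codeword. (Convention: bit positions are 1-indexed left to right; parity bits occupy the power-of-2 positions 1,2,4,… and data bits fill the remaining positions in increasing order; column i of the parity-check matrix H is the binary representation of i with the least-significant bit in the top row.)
Codeword c = d · G (mod 2), d = 11100101111010010111001100:
  c[0] = d·G[:,0] = (11100101111010010111001100)·(11011010101101010101010101) mod 2 = 1+1+0+0+0+0+0+0+1+0+1+0+0+0+0+1+0+1+0+1+0+0+0+1+0+0 mod 2 = 0
  c[1] = d·G[:,1] = (11100101111010010111001100)·(10110110011011001100110011) mod 2 = 1+0+1+0+0+1+0+0+0+1+1+0+1+0+0+0+0+1+0+0+0+0+0+0+0+0 mod 2 = 1
  c[2] = d·G[:,2] = (11100101111010010111001100)·(10000000000000000000000000) mod 2 = 1+0+0+0+0+0+0+0+0+0+0+0+0+0+0+0+0+0+0+0+0+0+0+0+0+0 mod 2 = 1
  c[3] = d·G[:,3] = (11100101111010010111001100)·(01110001111000111100001111) mod 2 = 0+1+1+0+0+0+0+1+1+1+1+0+0+0+0+1+0+1+0+0+0+0+1+1+0+0 mod 2 = 0
  c[4] = d·G[:,4] = (11100101111010010111001100)·(01000000000000000000000000) mod 2 = 0+1+0+0+0+0+0+0+0+0+0+0+0+0+0+0+0+0+0+0+0+0+0+0+0+0 mod 2 = 1
  c[5] = d·G[:,5] = (11100101111010010111001100)·(00100000000000000000000000) mod 2 = 0+0+1+0+0+0+0+0+0+0+0+0+0+0+0+0+0+0+0+0+0+0+0+0+0+0 mod 2 = 1
  c[6] = d·G[:,6] = (11100101111010010111001100)·(00010000000000000000000000) mod 2 = 0+0+0+0+0+0+0+0+0+0+0+0+0+0+0+0+0+0+0+0+0+0+0+0+0+0 mod 2 = 0
  c[7] = d·G[:,7] = (11100101111010010111001100)·(00001111111000000011111111) mod 2 = 0+0+0+0+0+1+0+1+1+1+1+0+0+0+0+0+0+0+1+1+0+0+1+1+0+0 mod 2 = 1
  c[8] = d·G[:,8] = (11100101111010010111001100)·(00001000000000000000000000) mod 2 = 0+0+0+0+0+0+0+0+0+0+0+0+0+0+0+0+0+0+0+0+0+0+0+0+0+0 mod 2 = 0
  c[9] = d·G[:,9] = (11100101111010010111001100)·(00000100000000000000000000) mod 2 = 0+0+0+0+0+1+0+0+0+0+0+0+0+0+0+0+0+0+0+0+0+0+0+0+0+0 mod 2 = 1
  c[10] = d·G[:,10] = (11100101111010010111001100)·(00000010000000000000000000) mod 2 = 0+0+0+0+0+0+0+0+0+0+0+0+0+0+0+0+0+0+0+0+0+0+0+0+0+0 mod 2 = 0
  c[11] = d·G[:,11] = (11100101111010010111001100)·(00000001000000000000000000) mod 2 = 0+0+0+0+0+0+0+1+0+0+0+0+0+0+0+0+0+0+0+0+0+0+0+0+0+0 mod 2 = 1
  c[12] = d·G[:,12] = (11100101111010010111001100)·(00000000100000000000000000) mod 2 = 0+0+0+0+0+0+0+0+1+0+0+0+0+0+0+0+0+0+0+0+0+0+0+0+0+0 mod 2 = 1
  c[13] = d·G[:,13] = (11100101111010010111001100)·(00000000010000000000000000) mod 2 = 0+0+0+0+0+0+0+0+0+1+0+0+0+0+0+0+0+0+0+0+0+0+0+0+0+0 mod 2 = 1
  c[14] = d·G[:,14] = (11100101111010010111001100)·(00000000001000000000000000) mod 2 = 0+0+0+0+0+0+0+0+0+0+1+0+0+0+0+0+0+0+0+0+0+0+0+0+0+0 mod 2 = 1
  c[15] = d·G[:,15] = (11100101111010010111001100)·(00000000000111111111111111) mod 2 = 0+0+0+0+0+0+0+0+0+0+0+0+1+0+0+1+0+1+1+1+0+0+1+1+0+0 mod 2 = 1
  c[16] = d·G[:,16] = (11100101111010010111001100)·(00000000000100000000000000) mod 2 = 0+0+0+0+0+0+0+0+0+0+0+0+0+0+0+0+0+0+0+0+0+0+0+0+0+0 mod 2 = 0
  c[17] = d·G[:,17] = (11100101111010010111001100)·(00000000000010000000000000) mod 2 = 0+0+0+0+0+0+0+0+0+0+0+0+1+0+0+0+0+0+0+0+0+0+0+0+0+0 mod 2 = 1
  c[18] = d·G[:,18] = (11100101111010010111001100)·(00000000000001000000000000) mod 2 = 0+0+0+0+0+0+0+0+0+0+0+0+0+0+0+0+0+0+0+0+0+0+0+0+0+0 mod 2 = 0
  c[19] = d·G[:,19] = (11100101111010010111001100)·(00000000000000100000000000) mod 2 = 0+0+0+0+0+0+0+0+0+0+0+0+0+0+0+0+0+0+0+0+0+0+0+0+0+0 mod 2 = 0
  c[20] = d·G[:,20] = (11100101111010010111001100)·(00000000000000010000000000) mod 2 = 0+0+0+0+0+0+0+0+0+0+0+0+0+0+0+1+0+0+0+0+0+0+0+0+0+0 mod 2 = 1
  c[21] = d·G[:,21] = (11100101111010010111001100)·(00000000000000001000000000) mod 2 = 0+0+0+0+0+0+0+0+0+0+0+0+0+0+0+0+0+0+0+0+0+0+0+0+0+0 mod 2 = 0
  c[22] = d·G[:,22] = (11100101111010010111001100)·(00000000000000000100000000) mod 2 = 0+0+0+0+0+0+0+0+0+0+0+0+0+0+0+0+0+1+0+0+0+0+0+0+0+0 mod 2 = 1
  c[23] = d·G[:,23] = (11100101111010010111001100)·(00000000000000000010000000) mod 2 = 0+0+0+0+0+0+0+0+0+0+0+0+0+0+0+0+0+0+1+0+0+0+0+0+0+0 mod 2 = 1
  c[24] = d·G[:,24] = (11100101111010010111001100)·(00000000000000000001000000) mod 2 = 0+0+0+0+0+0+0+0+0+0+0+0+0+0+0+0+0+0+0+1+0+0+0+0+0+0 mod 2 = 1
  c[25] = d·G[:,25] = (11100101111010010111001100)·(00000000000000000000100000) mod 2 = 0+0+0+0+0+0+0+0+0+0+0+0+0+0+0+0+0+0+0+0+0+0+0+0+0+0 mod 2 = 0
  c[26] = d·G[:,26] = (11100101111010010111001100)·(00000000000000000000010000) mod 2 = 0+0+0+0+0+0+0+0+0+0+0+0+0+0+0+0+0+0+0+0+0+0+0+0+0+0 mod 2 = 0
  c[27] = d·G[:,27] = (11100101111010010111001100)·(00000000000000000000001000) mod 2 = 0+0+0+0+0+0+0+0+0+0+0+0+0+0+0+0+0+0+0+0+0+0+1+0+0+0 mod 2 = 1
  c[28] = d·G[:,28] = (11100101111010010111001100)·(00000000000000000000000100) mod 2 = 0+0+0+0+0+0+0+0+0+0+0+0+0+0+0+0+0+0+0+0+0+0+0+1+0+0 mod 2 = 1
  c[29] = d·G[:,29] = (11100101111010010111001100)·(00000000000000000000000010) mod 2 = 0+0+0+0+0+0+0+0+0+0+0+0+0+0+0+0+0+0+0+0+0+0+0+0+0+0 mod 2 = 0
  c[30] = d·G[:,30] = (11100101111010010111001100)·(00000000000000000000000001) mod 2 = 0+0+0+0+0+0+0+0+0+0+0+0+0+0+0+0+0+0+0+0+0+0+0+0+0+0 mod 2 = 0
Codeword = 0110110101011111010010111001100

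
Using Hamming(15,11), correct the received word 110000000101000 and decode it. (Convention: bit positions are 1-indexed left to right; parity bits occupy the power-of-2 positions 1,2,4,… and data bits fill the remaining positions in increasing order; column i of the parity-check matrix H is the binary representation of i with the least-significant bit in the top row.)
Syndrome s = H · r^T (mod 2), r = 110000000101000:
  s[0] = (101010101010101)·(110000000101000) mod 2 = 1+0+0+0+0+0+0+0+0+0+0+0+0+0+0 mod 2 = 1
  s[1] = (011001100110011)·(110000000101000) mod 2 = 0+1+0+0+0+0+0+0+0+1+0+0+0+0+0 mod 2 = 0
  s[2] = (000111100001111)·(110000000101000) mod 2 = 0+0+0+0+0+0+0+0+0+0+0+1+0+0+0 mod 2 = 1
  s[3] = (000000011111111)·(110000000101000) mod 2 = 0+0+0+0+0+0+0+0+0+1+0+1+0+0+0 mod 2 = 0
Syndrome = 1010
Column 5 of H equals this syndrome → error at bit 5 (1-indexed).
Flip bit 5: 110000000101000 → 110010000101000
Extract data bits at positions {3,5,6,7,9,10,11,12,13,14,15}: 01000101000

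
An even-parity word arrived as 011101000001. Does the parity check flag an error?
Sum of received bits: 0+1+1+1+0+1+0+0+0+0+0+1 = 5; 5 mod 2 = 1. Result is 1 ≠ 0 → error detected.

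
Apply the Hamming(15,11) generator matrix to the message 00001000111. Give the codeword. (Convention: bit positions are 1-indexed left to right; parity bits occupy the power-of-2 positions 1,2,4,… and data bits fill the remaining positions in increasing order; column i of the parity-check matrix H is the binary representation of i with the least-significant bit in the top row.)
Codeword c = d · G (mod 2), d = 00001000111:
  c[0] = d·G[:,0] = (00001000111)·(11011010101) mod 2 = 0+0+0+0+1+0+0+0+1+0+1 mod 2 = 1
  c[1] = d·G[:,1] = (00001000111)·(10110110011) mod 2 = 0+0+0+0+0+0+0+0+0+1+1 mod 2 = 0
  c[2] = d·G[:,2] = (00001000111)·(10000000000) mod 2 = 0+0+0+0+0+0+0+0+0+0+0 mod 2 = 0
  c[3] = d·G[:,3] = (00001000111)·(01110001111) mod 2 = 0+0+0+0+0+0+0+0+1+1+1 mod 2 = 1
  c[4] = d·G[:,4] = (00001000111)·(01000000000) mod 2 = 0+0+0+0+0+0+0+0+0+0+0 mod 2 = 0
  c[5] = d·G[:,5] = (00001000111)·(00100000000) mod 2 = 0+0+0+0+0+0+0+0+0+0+0 mod 2 = 0
  c[6] = d·G[:,6] = (00001000111)·(00010000000) mod 2 = 0+0+0+0+0+0+0+0+0+0+0 mod 2 = 0
  c[7] = d·G[:,7] = (00001000111)·(00001111111) mod 2 = 0+0+0+0+1+0+0+0+1+1+1 mod 2 = 0
  c[8] = d·G[:,8] = (00001000111)·(00001000000) mod 2 = 0+0+0+0+1+0+0+0+0+0+0 mod 2 = 1
  c[9] = d·G[:,9] = (00001000111)·(00000100000) mod 2 = 0+0+0+0+0+0+0+0+0+0+0 mod 2 = 0
  c[10] = d·G[:,10] = (00001000111)·(00000010000) mod 2 = 0+0+0+0+0+0+0+0+0+0+0 mod 2 = 0
  c[11] = d·G[:,11] = (00001000111)·(00000001000) mod 2 = 0+0+0+0+0+0+0+0+0+0+0 mod 2 = 0
  c[12] = d·G[:,12] = (00001000111)·(00000000100) mod 2 = 0+0+0+0+0+0+0+0+1+0+0 mod 2 = 1
  c[13] = d·G[:,13] = (00001000111)·(00000000010) mod 2 = 0+0+0+0+0+0+0+0+0+1+0 mod 2 = 1
  c[14] = d·G[:,14] = (00001000111)·(00000000001) mod 2 = 0+0+0+0+0+0+0+0+0+0+1 mod 2 = 1
Codeword = 100100001000111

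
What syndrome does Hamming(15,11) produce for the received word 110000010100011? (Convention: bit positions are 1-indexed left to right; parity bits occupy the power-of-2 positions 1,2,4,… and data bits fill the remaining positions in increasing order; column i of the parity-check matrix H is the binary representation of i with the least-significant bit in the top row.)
Syndrome s = H · r^T (mod 2), r = 110000010100011:
  s[0] = (101010101010101)·(110000010100011) mod 2 = 1+0+0+0+0+0+0+0+0+0+0+0+0+0+1 mod 2 = 0
  s[1] = (011001100110011)·(110000010100011) mod 2 = 0+1+0+0+0+0+0+0+0+1+0+0+0+1+1 mod 2 = 0
  s[2] = (000111100001111)·(110000010100011) mod 2 = 0+0+0+0+0+0+0+0+0+0+0+0+0+1+1 mod 2 = 0
  s[3] = (000000011111111)·(110000010100011) mod 2 = 0+0+0+0+0+0+0+1+0+1+0+0+0+1+1 mod 2 = 0
Syndrome = 0000
s = 0: no error detected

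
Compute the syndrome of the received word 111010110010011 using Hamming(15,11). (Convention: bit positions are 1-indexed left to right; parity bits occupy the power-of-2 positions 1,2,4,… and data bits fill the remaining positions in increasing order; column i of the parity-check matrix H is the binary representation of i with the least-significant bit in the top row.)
Syndrome s = H · r^T (mod 2), r = 111010110010011:
  s[0] = (101010101010101)·(111010110010011) mod 2 = 1+0+1+0+1+0+1+0+0+0+1+0+0+0+1 mod 2 = 0
  s[1] = (011001100110011)·(111010110010011) mod 2 = 0+1+1+0+0+0+1+0+0+0+1+0+0+1+1 mod 2 = 0
  s[2] = (000111100001111)·(111010110010011) mod 2 = 0+0+0+0+1+0+1+0+0+0+0+0+0+1+1 mod 2 = 0
  s[3] = (000000011111111)·(111010110010011) mod 2 = 0+0+0+0+0+0+0+1+0+0+1+0+0+1+1 mod 2 = 0
Syndrome = 0000
s = 0: no error detected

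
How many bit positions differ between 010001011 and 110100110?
XOR = 100101101, count of 1s = 5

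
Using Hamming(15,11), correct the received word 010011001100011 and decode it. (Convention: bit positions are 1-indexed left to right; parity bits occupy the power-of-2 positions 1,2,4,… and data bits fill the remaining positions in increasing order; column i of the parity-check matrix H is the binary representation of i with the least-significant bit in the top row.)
Syndrome s = H · r^T (mod 2), r = 010011001100011:
  s[0] = (101010101010101)·(010011001100011) mod 2 = 0+0+0+0+1+0+0+0+1+0+0+0+0+0+1 mod 2 = 1
  s[1] = (011001100110011)·(010011001100011) mod 2 = 0+1+0+0+0+1+0+0+0+1+0+0+0+1+1 mod 2 = 1
  s[2] = (000111100001111)·(010011001100011) mod 2 = 0+0+0+0+1+1+0+0+0+0+0+0+0+1+1 mod 2 = 0
  s[3] = (000000011111111)·(010011001100011) mod 2 = 0+0+0+0+0+0+0+0+1+1+0+0+0+1+1 mod 2 = 0
Syndrome = 1100
Column 3 of H equals this syndrome → error at bit 3 (1-indexed).
Flip bit 3: 010011001100011 → 011011001100011
Extract data bits at positions {3,5,6,7,9,10,11,12,13,14,15}: 11101100011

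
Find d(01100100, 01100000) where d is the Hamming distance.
XOR = 00000100, count of 1s = 1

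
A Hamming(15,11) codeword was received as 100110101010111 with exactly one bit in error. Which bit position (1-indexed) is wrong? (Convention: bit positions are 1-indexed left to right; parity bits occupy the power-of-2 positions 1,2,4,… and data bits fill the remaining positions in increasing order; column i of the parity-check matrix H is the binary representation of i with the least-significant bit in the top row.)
Syndrome s = H · r^T (mod 2), r = 100110101010111:
  s[0] = (101010101010101)·(100110101010111) mod 2 = 1+0+0+0+1+0+1+0+1+0+1+0+1+0+1 mod 2 = 1
  s[1] = (011001100110011)·(100110101010111) mod 2 = 0+0+0+0+0+0+1+0+0+0+1+0+0+1+1 mod 2 = 0
  s[2] = (000111100001111)·(100110101010111) mod 2 = 0+0+0+1+1+0+1+0+0+0+0+0+1+1+1 mod 2 = 0
  s[3] = (000000011111111)·(100110101010111) mod 2 = 0+0+0+0+0+0+0+0+1+0+1+0+1+1+1 mod 2 = 1
Syndrome = 1001
Column i of H is the binary representation of i, so the syndrome is the binary index of the flipped bit.
Read s = 1001 with s[0] as LSB: 1·2^0 + 0·2^1 + 0·2^2 + 1·2^3 = 9.
Error is at bit position 9.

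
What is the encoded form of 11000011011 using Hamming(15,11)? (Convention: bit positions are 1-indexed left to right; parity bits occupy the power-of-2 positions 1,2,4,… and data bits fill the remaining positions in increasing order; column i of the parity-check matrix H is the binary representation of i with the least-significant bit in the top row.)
Codeword c = d · G (mod 2), d = 11000011011:
  c[0] = d·G[:,0] = (11000011011)·(11011010101) mod 2 = 1+1+0+0+0+0+1+0+0+0+1 mod 2 = 0
  c[1] = d·G[:,1] = (11000011011)·(10110110011) mod 2 = 1+0+0+0+0+0+1+0+0+1+1 mod 2 = 0
  c[2] = d·G[:,2] = (11000011011)·(10000000000) mod 2 = 1+0+0+0+0+0+0+0+0+0+0 mod 2 = 1
  c[3] = d·G[:,3] = (11000011011)·(01110001111) mod 2 = 0+1+0+0+0+0+0+1+0+1+1 mod 2 = 0
  c[4] = d·G[:,4] = (11000011011)·(01000000000) mod 2 = 0+1+0+0+0+0+0+0+0+0+0 mod 2 = 1
  c[5] = d·G[:,5] = (11000011011)·(00100000000) mod 2 = 0+0+0+0+0+0+0+0+0+0+0 mod 2 = 0
  c[6] = d·G[:,6] = (11000011011)·(00010000000) mod 2 = 0+0+0+0+0+0+0+0+0+0+0 mod 2 = 0
  c[7] = d·G[:,7] = (11000011011)·(00001111111) mod 2 = 0+0+0+0+0+0+1+1+0+1+1 mod 2 = 0
  c[8] = d·G[:,8] = (11000011011)·(00001000000) mod 2 = 0+0+0+0+0+0+0+0+0+0+0 mod 2 = 0
  c[9] = d·G[:,9] = (11000011011)·(00000100000) mod 2 = 0+0+0+0+0+0+0+0+0+0+0 mod 2 = 0
  c[10] = d·G[:,10] = (11000011011)·(00000010000) mod 2 = 0+0+0+0+0+0+1+0+0+0+0 mod 2 = 1
  c[11] = d·G[:,11] = (11000011011)·(00000001000) mod 2 = 0+0+0+0+0+0+0+1+0+0+0 mod 2 = 1
  c[12] = d·G[:,12] = (11000011011)·(00000000100) mod 2 = 0+0+0+0+0+0+0+0+0+0+0 mod 2 = 0
  c[13] = d·G[:,13] = (11000011011)·(00000000010) mod 2 = 0+0+0+0+0+0+0+0+0+1+0 mod 2 = 1
  c[14] = d·G[:,14] = (11000011011)·(00000000001) mod 2 = 0+0+0+0+0+0+0+0+0+0+1 mod 2 = 1
Codeword = 001010000011011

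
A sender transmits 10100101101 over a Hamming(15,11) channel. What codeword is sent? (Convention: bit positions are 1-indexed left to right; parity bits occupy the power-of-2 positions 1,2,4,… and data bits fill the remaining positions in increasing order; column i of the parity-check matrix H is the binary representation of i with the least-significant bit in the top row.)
Codeword c = d · G (mod 2), d = 10100101101:
  c[0] = d·G[:,0] = (10100101101)·(11011010101) mod 2 = 1+0+0+0+0+0+0+0+1+0+1 mod 2 = 1
  c[1] = d·G[:,1] = (10100101101)·(10110110011) mod 2 = 1+0+1+0+0+1+0+0+0+0+1 mod 2 = 0
  c[2] = d·G[:,2] = (10100101101)·(10000000000) mod 2 = 1+0+0+0+0+0+0+0+0+0+0 mod 2 = 1
  c[3] = d·G[:,3] = (10100101101)·(01110001111) mod 2 = 0+0+1+0+0+0+0+1+1+0+1 mod 2 = 0
  c[4] = d·G[:,4] = (10100101101)·(01000000000) mod 2 = 0+0+0+0+0+0+0+0+0+0+0 mod 2 = 0
  c[5] = d·G[:,5] = (10100101101)·(00100000000) mod 2 = 0+0+1+0+0+0+0+0+0+0+0 mod 2 = 1
  c[6] = d·G[:,6] = (10100101101)·(00010000000) mod 2 = 0+0+0+0+0+0+0+0+0+0+0 mod 2 = 0
  c[7] = d·G[:,7] = (10100101101)·(00001111111) mod 2 = 0+0+0+0+0+1+0+1+1+0+1 mod 2 = 0
  c[8] = d·G[:,8] = (10100101101)·(00001000000) mod 2 = 0+0+0+0+0+0+0+0+0+0+0 mod 2 = 0
  c[9] = d·G[:,9] = (10100101101)·(00000100000) mod 2 = 0+0+0+0+0+1+0+0+0+0+0 mod 2 = 1
  c[10] = d·G[:,10] = (10100101101)·(00000010000) mod 2 = 0+0+0+0+0+0+0+0+0+0+0 mod 2 = 0
  c[11] = d·G[:,11] = (10100101101)·(00000001000) mod 2 = 0+0+0+0+0+0+0+1+0+0+0 mod 2 = 1
  c[12] = d·G[:,12] = (10100101101)·(00000000100) mod 2 = 0+0+0+0+0+0+0+0+1+0+0 mod 2 = 1
  c[13] = d·G[:,13] = (10100101101)·(00000000010) mod 2 = 0+0+0+0+0+0+0+0+0+0+0 mod 2 = 0
  c[14] = d·G[:,14] = (10100101101)·(00000000001) mod 2 = 0+0+0+0+0+0+0+0+0+0+1 mod 2 = 1
Codeword = 101001000101101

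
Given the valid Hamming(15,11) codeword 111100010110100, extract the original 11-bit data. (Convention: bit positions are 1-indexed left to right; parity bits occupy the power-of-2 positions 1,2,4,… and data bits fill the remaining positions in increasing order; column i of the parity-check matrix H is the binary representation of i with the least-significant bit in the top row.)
Parity bits occupy power-of-2 positions; data bits are at positions {3,5,6,7,9,10,11,12,13,14,15} (1-indexed).
Extract: c[3]=1 c[5]=0 c[6]=0 c[7]=0 c[9]=0 c[10]=1 c[11]=1 c[12]=0 c[13]=1 c[14]=0 c[15]=0
Data = 10000110100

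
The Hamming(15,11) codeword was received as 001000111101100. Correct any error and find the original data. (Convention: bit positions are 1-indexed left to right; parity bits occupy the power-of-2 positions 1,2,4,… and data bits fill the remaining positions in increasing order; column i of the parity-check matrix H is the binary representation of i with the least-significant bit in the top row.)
Syndrome s = H · r^T (mod 2), r = 001000111101100:
  s[0] = (101010101010101)·(001000111101100) mod 2 = 0+0+1+0+0+0+1+0+1+0+0+0+1+0+0 mod 2 = 0
  s[1] = (011001100110011)·(001000111101100) mod 2 = 0+0+1+0+0+0+1+0+0+1+0+0+0+0+0 mod 2 = 1
  s[2] = (000111100001111)·(001000111101100) mod 2 = 0+0+0+0+0+0+1+0+0+0+0+1+1+0+0 mod 2 = 1
  s[3] = (000000011111111)·(001000111101100) mod 2 = 0+0+0+0+0+0+0+1+1+1+0+1+1+0+0 mod 2 = 1
Syndrome = 0111
Column 14 of H equals this syndrome → error at bit 14 (1-indexed).
Flip bit 14: 001000111101100 → 001000111101110
Extract data bits at positions {3,5,6,7,9,10,11,12,13,14,15}: 10011101110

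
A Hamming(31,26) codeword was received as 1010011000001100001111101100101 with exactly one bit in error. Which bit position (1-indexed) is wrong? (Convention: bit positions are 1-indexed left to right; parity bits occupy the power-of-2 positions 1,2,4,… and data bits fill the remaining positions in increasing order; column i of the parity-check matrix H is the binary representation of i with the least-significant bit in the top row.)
Syndrome s = H · r^T (mod 2), r = 1010011000001100001111101100101:
  s[0] = (1010101010101010101010101010101)·(1010011000001100001111101100101) mod 2 = 1+0+1+0+0+0+1+0+0+0+0+0+1+0+0+0+0+0+1+0+1+0+1+0+1+0+0+0+1+0+1 mod 2 = 0
  s[1] = (0110011001100110011001100110011)·(1010011000001100001111101100101) mod 2 = 0+0+1+0+0+1+1+0+0+0+0+0+0+1+0+0+0+0+1+0+0+1+1+0+0+1+0+0+0+0+1 mod 2 = 1
  s[2] = (0001111000011110000111100001111)·(1010011000001100001111101100101) mod 2 = 0+0+0+0+0+1+1+0+0+0+0+0+1+1+0+0+0+0+0+1+1+1+1+0+0+0+0+0+1+0+1 mod 2 = 0
  s[3] = (0000000111111110000000011111111)·(1010011000001100001111101100101) mod 2 = 0+0+0+0+0+0+0+0+0+0+0+0+1+1+0+0+0+0+0+0+0+0+0+0+1+1+0+0+1+0+1 mod 2 = 0
  s[4] = (0000000000000001111111111111111)·(1010011000001100001111101100101) mod 2 = 0+0+0+0+0+0+0+0+0+0+0+0+0+0+0+0+0+0+1+1+1+1+1+0+1+1+0+0+1+0+1 mod 2 = 1
Syndrome = 01001
Column i of H is the binary representation of i, so the syndrome is the binary index of the flipped bit.
Read s = 01001 with s[0] as LSB: 0·2^0 + 1·2^1 + 0·2^2 + 0·2^3 + 1·2^4 = 18.
Error is at bit position 18.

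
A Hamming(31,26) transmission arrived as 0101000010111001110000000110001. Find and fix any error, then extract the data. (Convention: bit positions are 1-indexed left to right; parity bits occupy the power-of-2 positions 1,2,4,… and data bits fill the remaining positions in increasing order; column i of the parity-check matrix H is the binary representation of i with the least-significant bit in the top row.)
Syndrome s = H · r^T (mod 2), r = 0101000010111001110000000110001:
  s[0] = (1010101010101010101010101010101)·(0101000010111001110000000110001) mod 2 = 0+0+0+0+0+0+0+0+1+0+1+0+1+0+0+0+1+0+0+0+0+0+0+0+0+0+1+0+0+0+1 mod 2 = 0
  s[1] = (0110011001100110011001100110011)·(0101000010111001110000000110001) mod 2 = 0+1+0+0+0+0+0+0+0+0+1+0+0+0+0+0+0+1+0+0+0+0+0+0+0+1+1+0+0+0+1 mod 2 = 0
  s[2] = (0001111000011110000111100001111)·(0101000010111001110000000110001) mod 2 = 0+0+0+1+0+0+0+0+0+0+0+1+1+0+0+0+0+0+0+0+0+0+0+0+0+0+0+0+0+0+1 mod 2 = 0
  s[3] = (0000000111111110000000011111111)·(0101000010111001110000000110001) mod 2 = 0+0+0+0+0+0+0+0+1+0+1+1+1+0+0+0+0+0+0+0+0+0+0+0+0+1+1+0+0+0+1 mod 2 = 1
  s[4] = (0000000000000001111111111111111)·(0101000010111001110000000110001) mod 2 = 0+0+0+0+0+0+0+0+0+0+0+0+0+0+0+1+1+1+0+0+0+0+0+0+0+1+1+0+0+0+1 mod 2 = 0
Syndrome = 00010
Column 8 of H equals this syndrome → error at bit 8 (1-indexed).
Flip bit 8: 0101000010111001110000000110001 → 0101000110111001110000000110001
Extract data bits at positions {3,5,6,7,9,10,11,12,13,14,15,17,18,19,20,21,22,23,24,25,26,27,28,29,30,31}: 00001011100110000000110001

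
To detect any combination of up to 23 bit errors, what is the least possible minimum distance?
Detecting e errors requires d_min ≥ e + 1 = 23 + 1 = 24.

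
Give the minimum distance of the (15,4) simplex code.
d_min = 8 (every nonzero codeword of the simplex code S_4 has weight 2^(r−1) = 8).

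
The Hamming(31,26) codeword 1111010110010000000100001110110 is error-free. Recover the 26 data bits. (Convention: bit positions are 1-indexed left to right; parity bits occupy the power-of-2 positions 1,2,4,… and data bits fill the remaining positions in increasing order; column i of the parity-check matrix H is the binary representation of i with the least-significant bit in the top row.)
Parity bits occupy power-of-2 positions; data bits are at positions {3,5,6,7,9,10,11,12,13,14,15,17,18,19,20,21,22,23,24,25,26,27,28,29,30,31} (1-indexed).
Extract: c[3]=1 c[5]=0 c[6]=1 c[7]=0 c[9]=1 c[10]=0 c[11]=0 c[12]=1 c[13]=0 c[14]=0 c[15]=0 c[17]=0 c[18]=0 c[19]=0 c[20]=1 c[21]=0 c[22]=0 c[23]=0 c[24]=0 c[25]=1 c[26]=1 c[27]=1 c[28]=0 c[29]=1 c[30]=1 c[31]=0
Data = 10101001000000100001110110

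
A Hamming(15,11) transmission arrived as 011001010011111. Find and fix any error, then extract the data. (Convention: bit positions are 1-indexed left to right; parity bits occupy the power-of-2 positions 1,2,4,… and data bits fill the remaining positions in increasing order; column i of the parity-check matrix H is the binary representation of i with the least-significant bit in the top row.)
Syndrome s = H · r^T (mod 2), r = 011001010011111:
  s[0] = (101010101010101)·(011001010011111) mod 2 = 0+0+1+0+0+0+0+0+0+0+1+0+1+0+1 mod 2 = 0
  s[1] = (011001100110011)·(011001010011111) mod 2 = 0+1+1+0+0+1+0+0+0+0+1+0+0+1+1 mod 2 = 0
  s[2] = (000111100001111)·(011001010011111) mod 2 = 0+0+0+0+0+1+0+0+0+0+0+1+1+1+1 mod 2 = 1
  s[3] = (000000011111111)·(011001010011111) mod 2 = 0+0+0+0+0+0+0+1+0+0+1+1+1+1+1 mod 2 = 0
Syndrome = 0010
Column 4 of H equals this syndrome → error at bit 4 (1-indexed).
Flip bit 4: 011001010011111 → 011101010011111
Extract data bits at positions {3,5,6,7,9,10,11,12,13,14,15}: 10100011111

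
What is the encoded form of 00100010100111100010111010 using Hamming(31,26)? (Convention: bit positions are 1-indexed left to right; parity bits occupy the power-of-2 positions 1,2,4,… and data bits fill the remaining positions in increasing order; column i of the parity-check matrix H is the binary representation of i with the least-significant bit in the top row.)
Codeword c = d · G (mod 2), d = 00100010100111100010111010:
  c[0] = d·G[:,0] = (00100010100111100010111010)·(11011010101101010101010101) mod 2 = 0+0+0+0+0+0+1+0+1+0+0+1+0+1+0+0+0+0+0+0+0+1+0+0+0+0 mod 2 = 1
  c[1] = d·G[:,1] = (00100010100111100010111010)·(10110110011011001100110011) mod 2 = 0+0+1+0+0+0+1+0+0+0+0+0+1+1+0+0+0+0+0+0+1+1+0+0+1+0 mod 2 = 1
  c[2] = d·G[:,2] = (00100010100111100010111010)·(10000000000000000000000000) mod 2 = 0+0+0+0+0+0+0+0+0+0+0+0+0+0+0+0+0+0+0+0+0+0+0+0+0+0 mod 2 = 0
  c[3] = d·G[:,3] = (00100010100111100010111010)·(01110001111000111100001111) mod 2 = 0+0+1+0+0+0+0+0+1+0+0+0+0+0+1+0+0+0+0+0+0+0+1+0+1+0 mod 2 = 1
  c[4] = d·G[:,4] = (00100010100111100010111010)·(01000000000000000000000000) mod 2 = 0+0+0+0+0+0+0+0+0+0+0+0+0+0+0+0+0+0+0+0+0+0+0+0+0+0 mod 2 = 0
  c[5] = d·G[:,5] = (00100010100111100010111010)·(00100000000000000000000000) mod 2 = 0+0+1+0+0+0+0+0+0+0+0+0+0+0+0+0+0+0+0+0+0+0+0+0+0+0 mod 2 = 1
  c[6] = d·G[:,6] = (00100010100111100010111010)·(00010000000000000000000000) mod 2 = 0+0+0+0+0+0+0+0+0+0+0+0+0+0+0+0+0+0+0+0+0+0+0+0+0+0 mod 2 = 0
  c[7] = d·G[:,7] = (00100010100111100010111010)·(00001111111000000011111111) mod 2 = 0+0+0+0+0+0+1+0+1+0+0+0+0+0+0+0+0+0+1+0+1+1+1+0+1+0 mod 2 = 1
  c[8] = d·G[:,8] = (00100010100111100010111010)·(00001000000000000000000000) mod 2 = 0+0+0+0+0+0+0+0+0+0+0+0+0+0+0+0+0+0+0+0+0+0+0+0+0+0 mod 2 = 0
  c[9] = d·G[:,9] = (00100010100111100010111010)·(00000100000000000000000000) mod 2 = 0+0+0+0+0+0+0+0+0+0+0+0+0+0+0+0+0+0+0+0+0+0+0+0+0+0 mod 2 = 0
  c[10] = d·G[:,10] = (00100010100111100010111010)·(00000010000000000000000000) mod 2 = 0+0+0+0+0+0+1+0+0+0+0+0+0+0+0+0+0+0+0+0+0+0+0+0+0+0 mod 2 = 1
  c[11] = d·G[:,11] = (00100010100111100010111010)·(00000001000000000000000000) mod 2 = 0+0+0+0+0+0+0+0+0+0+0+0+0+0+0+0+0+0+0+0+0+0+0+0+0+0 mod 2 = 0
  c[12] = d·G[:,12] = (00100010100111100010111010)·(00000000100000000000000000) mod 2 = 0+0+0+0+0+0+0+0+1+0+0+0+0+0+0+0+0+0+0+0+0+0+0+0+0+0 mod 2 = 1
  c[13] = d·G[:,13] = (00100010100111100010111010)·(00000000010000000000000000) mod 2 = 0+0+0+0+0+0+0+0+0+0+0+0+0+0+0+0+0+0+0+0+0+0+0+0+0+0 mod 2 = 0
  c[14] = d·G[:,14] = (00100010100111100010111010)·(00000000001000000000000000) mod 2 = 0+0+0+0+0+0+0+0+0+0+0+0+0+0+0+0+0+0+0+0+0+0+0+0+0+0 mod 2 = 0
  c[15] = d·G[:,15] = (00100010100111100010111010)·(00000000000111111111111111) mod 2 = 0+0+0+0+0+0+0+0+0+0+0+1+1+1+1+0+0+0+1+0+1+1+1+0+1+0 mod 2 = 1
  c[16] = d·G[:,16] = (00100010100111100010111010)·(00000000000100000000000000) mod 2 = 0+0+0+0+0+0+0+0+0+0+0+1+0+0+0+0+0+0+0+0+0+0+0+0+0+0 mod 2 = 1
  c[17] = d·G[:,17] = (00100010100111100010111010)·(00000000000010000000000000) mod 2 = 0+0+0+0+0+0+0+0+0+0+0+0+1+0+0+0+0+0+0+0+0+0+0+0+0+0 mod 2 = 1
  c[18] = d·G[:,18] = (00100010100111100010111010)·(00000000000001000000000000) mod 2 = 0+0+0+0+0+0+0+0+0+0+0+0+0+1+0+0+0+0+0+0+0+0+0+0+0+0 mod 2 = 1
  c[19] = d·G[:,19] = (00100010100111100010111010)·(00000000000000100000000000) mod 2 = 0+0+0+0+0+0+0+0+0+0+0+0+0+0+1+0+0+0+0+0+0+0+0+0+0+0 mod 2 = 1
  c[20] = d·G[:,20] = (00100010100111100010111010)·(00000000000000010000000000) mod 2 = 0+0+0+0+0+0+0+0+0+0+0+0+0+0+0+0+0+0+0+0+0+0+0+0+0+0 mod 2 = 0
  c[21] = d·G[:,21] = (00100010100111100010111010)·(00000000000000001000000000) mod 2 = 0+0+0+0+0+0+0+0+0+0+0+0+0+0+0+0+0+0+0+0+0+0+0+0+0+0 mod 2 = 0
  c[22] = d·G[:,22] = (00100010100111100010111010)·(00000000000000000100000000) mod 2 = 0+0+0+0+0+0+0+0+0+0+0+0+0+0+0+0+0+0+0+0+0+0+0+0+0+0 mod 2 = 0
  c[23] = d·G[:,23] = (00100010100111100010111010)·(00000000000000000010000000) mod 2 = 0+0+0+0+0+0+0+0+0+0+0+0+0+0+0+0+0+0+1+0+0+0+0+0+0+0 mod 2 = 1
  c[24] = d·G[:,24] = (00100010100111100010111010)·(00000000000000000001000000) mod 2 = 0+0+0+0+0+0+0+0+0+0+0+0+0+0+0+0+0+0+0+0+0+0+0+0+0+0 mod 2 = 0
  c[25] = d·G[:,25] = (00100010100111100010111010)·(00000000000000000000100000) mod 2 = 0+0+0+0+0+0+0+0+0+0+0+0+0+0+0+0+0+0+0+0+1+0+0+0+0+0 mod 2 = 1
  c[26] = d·G[:,26] = (00100010100111100010111010)·(00000000000000000000010000) mod 2 = 0+0+0+0+0+0+0+0+0+0+0+0+0+0+0+0+0+0+0+0+0+1+0+0+0+0 mod 2 = 1
  c[27] = d·G[:,27] = (00100010100111100010111010)·(00000000000000000000001000) mod 2 = 0+0+0+0+0+0+0+0+0+0+0+0+0+0+0+0+0+0+0+0+0+0+1+0+0+0 mod 2 = 1
  c[28] = d·G[:,28] = (00100010100111100010111010)·(00000000000000000000000100) mod 2 = 0+0+0+0+0+0+0+0+0+0+0+0+0+0+0+0+0+0+0+0+0+0+0+0+0+0 mod 2 = 0
  c[29] = d·G[:,29] = (00100010100111100010111010)·(00000000000000000000000010) mod 2 = 0+0+0+0+0+0+0+0+0+0+0+0+0+0+0+0+0+0+0+0+0+0+0+0+1+0 mod 2 = 1
  c[30] = d·G[:,30] = (00100010100111100010111010)·(00000000000000000000000001) mod 2 = 0+0+0+0+0+0+0+0+0+0+0+0+0+0+0+0+0+0+0+0+0+0+0+0+0+0 mod 2 = 0
Codeword = 1101010100101001111100010111010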